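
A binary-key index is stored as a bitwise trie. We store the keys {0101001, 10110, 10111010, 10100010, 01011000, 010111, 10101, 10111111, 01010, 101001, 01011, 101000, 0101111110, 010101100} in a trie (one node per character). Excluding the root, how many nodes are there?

39

Insert word by word; a character creates a node only if that edge doesn't already exist:
  "0101001" → 7 new (0, 1, 0, 1, 0, 0, 1)
  "10110" → 5 new (1, 0, 1, 1, 0)
  "10111010" → prefix "1011" already present; 4 new (1, 0, 1, 0)
  "10100010" → prefix "101" already present; 5 new (0, 0, 0, 1, 0)
  "01011000" → prefix "0101" already present; 4 new (1, 0, 0, 0)
  "010111" → prefix "01011" already present; 1 new (1)
  "10101" → prefix "1010" already present; 1 new (1)
  "10111111" → prefix "10111" already present; 3 new (1, 1, 1)
  "01010" → prefix "01010" already present; 0 new (none)
  "101001" → prefix "10100" already present; 1 new (1)
  "01011" → prefix "01011" already present; 0 new (none)
  "101000" → prefix "101000" already present; 0 new (none)
  "0101111110" → prefix "010111" already present; 4 new (1, 1, 1, 0)
  "010101100" → prefix "01010" already present; 4 new (1, 1, 0, 0)
Total nodes = 7 + 5 + 4 + 5 + 4 + 1 + 1 + 3 + 0 + 1 + 0 + 0 + 4 + 4 = 39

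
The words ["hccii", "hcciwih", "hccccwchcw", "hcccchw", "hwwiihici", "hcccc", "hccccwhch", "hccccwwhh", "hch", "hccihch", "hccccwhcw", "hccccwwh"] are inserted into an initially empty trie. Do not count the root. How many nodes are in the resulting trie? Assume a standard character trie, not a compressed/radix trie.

Count nodes per top-level branch (shared prefixes stored once):
  'h'-branch (hcccc, hcccchw, hccccwchcw, hccccwhch, hccccwhcw, hccccwwh, hccccwwhh, hccihch, hccii, hcciwih, hch, hwwiihici): 36 nodes
Sum: 36

36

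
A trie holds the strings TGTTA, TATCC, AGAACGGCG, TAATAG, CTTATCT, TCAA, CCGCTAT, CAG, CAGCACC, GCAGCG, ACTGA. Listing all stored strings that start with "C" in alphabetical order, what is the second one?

DFS of the "C" subtree visits, in order: "CAG", "CAGCACC", "CCGCTAT", "CTTATCT"
Position 2: CAGCACC

CAGCACC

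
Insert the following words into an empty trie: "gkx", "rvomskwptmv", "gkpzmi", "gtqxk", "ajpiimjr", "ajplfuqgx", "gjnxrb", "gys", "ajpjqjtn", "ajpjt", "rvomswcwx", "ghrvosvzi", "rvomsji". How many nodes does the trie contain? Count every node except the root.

Insert word by word; a character creates a node only if that edge doesn't already exist:
  "gkx" → 3 new (g, k, x)
  "rvomskwptmv" → 11 new (r, v, o, m, s, k, w, p, t, m, v)
  "gkpzmi" → prefix "gk" already present; 4 new (p, z, m, i)
  "gtqxk" → prefix "g" already present; 4 new (t, q, x, k)
  "ajpiimjr" → 8 new (a, j, p, i, i, m, j, r)
  "ajplfuqgx" → prefix "ajp" already present; 6 new (l, f, u, q, g, x)
  "gjnxrb" → prefix "g" already present; 5 new (j, n, x, r, b)
  "gys" → prefix "g" already present; 2 new (y, s)
  "ajpjqjtn" → prefix "ajp" already present; 5 new (j, q, j, t, n)
  "ajpjt" → prefix "ajpj" already present; 1 new (t)
  "rvomswcwx" → prefix "rvoms" already present; 4 new (w, c, w, x)
  "ghrvosvzi" → prefix "g" already present; 8 new (h, r, v, o, s, v, z, i)
  "rvomsji" → prefix "rvoms" already present; 2 new (j, i)
Total nodes = 3 + 11 + 4 + 4 + 8 + 6 + 5 + 2 + 5 + 1 + 4 + 8 + 2 = 63

63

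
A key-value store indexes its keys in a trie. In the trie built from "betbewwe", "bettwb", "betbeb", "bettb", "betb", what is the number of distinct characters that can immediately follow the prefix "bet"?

The children of the "bet" node are the distinct next characters among strings starting with "bet".
Characters that immediately follow "bet" among the stored strings: {b, t}.
That node has 2 child edges.

2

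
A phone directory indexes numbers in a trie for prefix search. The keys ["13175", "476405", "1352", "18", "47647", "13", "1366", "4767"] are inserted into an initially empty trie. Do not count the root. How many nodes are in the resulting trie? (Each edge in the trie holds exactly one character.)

For each word, the new-node count is its length minus the longest prefix already in the trie:
  "13175" → 5 new (1, 3, 1, 7, 5)
  "476405" → 6 new (4, 7, 6, 4, 0, 5)
  "1352" → prefix "13" already present; 2 new (5, 2)
  "18" → prefix "1" already present; 1 new (8)
  "47647" → prefix "4764" already present; 1 new (7)
  "13" → prefix "13" already present; 0 new (none)
  "1366" → prefix "13" already present; 2 new (6, 6)
  "4767" → prefix "476" already present; 1 new (7)
Total nodes = 5 + 6 + 2 + 1 + 1 + 0 + 2 + 1 = 18

18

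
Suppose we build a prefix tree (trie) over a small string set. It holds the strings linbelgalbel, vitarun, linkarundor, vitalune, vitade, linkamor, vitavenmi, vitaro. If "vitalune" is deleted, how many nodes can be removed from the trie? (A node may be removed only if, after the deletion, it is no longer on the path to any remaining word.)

Walk "vitalune" from the leaf back toward the root, removing each node that no remaining word uses.
The suffix "lune" (4 nodes) is used only by "vitalune"; the node for "vita" still has the child "r", so pruning stops there.
Nodes removed: 4

4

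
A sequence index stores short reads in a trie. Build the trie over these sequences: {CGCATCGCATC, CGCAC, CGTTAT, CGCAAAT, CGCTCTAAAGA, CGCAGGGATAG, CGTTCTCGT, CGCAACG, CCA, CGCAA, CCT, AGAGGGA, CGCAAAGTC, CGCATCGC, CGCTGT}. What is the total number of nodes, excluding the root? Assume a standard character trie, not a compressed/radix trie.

56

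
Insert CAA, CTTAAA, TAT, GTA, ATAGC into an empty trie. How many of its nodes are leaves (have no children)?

5

Leaves are exactly the stored words that no other stored word extends.
Those words: "ATAGC", "CAA", "CTTAAA", "GTA", "TAT"
Leaf count: 5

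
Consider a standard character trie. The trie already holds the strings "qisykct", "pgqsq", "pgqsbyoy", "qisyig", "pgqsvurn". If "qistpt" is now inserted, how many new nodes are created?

Walking "qistpt" from the root, the first 3 characters ("qis") follow existing edges; "t" is the first miss.
New nodes needed: |"qistpt"| − 3 = 6 − 3 = 3.

3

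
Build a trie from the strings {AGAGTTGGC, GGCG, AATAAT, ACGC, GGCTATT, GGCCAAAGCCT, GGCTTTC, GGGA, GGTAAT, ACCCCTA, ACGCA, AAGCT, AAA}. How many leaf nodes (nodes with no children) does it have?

12

Leaves are exactly the stored words that no other stored word extends.
Those words: "AAA", "AAGCT", "AATAAT", "ACCCCTA", "ACGCA", "AGAGTTGGC", "GGCCAAAGCCT", "GGCG", "GGCTATT", "GGCTTTC", "GGGA", "GGTAAT"
Leaf count: 12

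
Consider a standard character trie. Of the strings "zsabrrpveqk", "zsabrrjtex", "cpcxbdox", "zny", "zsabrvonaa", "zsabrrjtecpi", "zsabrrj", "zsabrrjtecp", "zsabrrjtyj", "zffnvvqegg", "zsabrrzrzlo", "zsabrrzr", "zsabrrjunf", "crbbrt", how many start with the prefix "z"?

12

Filter for entries beginning with "z":
Matches: "zffnvvqegg", "zny", "zsabrrj", "zsabrrjtecp", "zsabrrjtecpi", "zsabrrjtex", "zsabrrjtyj", "zsabrrjunf", "zsabrrpveqk", "zsabrrzr", "zsabrrzrzlo", "zsabrvonaa"
Count: 12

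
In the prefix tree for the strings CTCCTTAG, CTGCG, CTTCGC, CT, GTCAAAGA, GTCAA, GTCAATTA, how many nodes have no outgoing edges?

5

A leaf is a node with no children — equivalently, the end of a word that is not a proper prefix of any other stored word.
Those words: "CTCCTTAG", "CTGCG", "CTTCGC", "GTCAAAGA", "GTCAATTA"
Leaf count: 5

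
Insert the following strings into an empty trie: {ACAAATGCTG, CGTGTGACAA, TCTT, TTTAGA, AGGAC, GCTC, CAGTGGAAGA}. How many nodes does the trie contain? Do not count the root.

Trace insertions, counting only characters that open a new branch:
  "ACAAATGCTG" → 10 new (A, C, A, A, A, T, G, C, T, G)
  "CGTGTGACAA" → 10 new (C, G, T, G, T, G, A, C, A, A)
  "TCTT" → 4 new (T, C, T, T)
  "TTTAGA" → prefix "T" already present; 5 new (T, T, A, G, A)
  "AGGAC" → prefix "A" already present; 4 new (G, G, A, C)
  "GCTC" → 4 new (G, C, T, C)
  "CAGTGGAAGA" → prefix "C" already present; 9 new (A, G, T, G, G, A, A, G, A)
Total nodes = 10 + 10 + 4 + 5 + 4 + 4 + 9 = 46

46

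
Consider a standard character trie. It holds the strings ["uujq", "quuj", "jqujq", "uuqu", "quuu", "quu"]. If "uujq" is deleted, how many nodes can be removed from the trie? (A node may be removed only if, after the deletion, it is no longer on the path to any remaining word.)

2

After clearing the end-marker at "uujq", prune upward until reaching a node still needed by another word.
The suffix "jq" (2 nodes) is used only by "uujq"; the node for "uu" still has the child "q", so pruning stops there.
Nodes removed: 2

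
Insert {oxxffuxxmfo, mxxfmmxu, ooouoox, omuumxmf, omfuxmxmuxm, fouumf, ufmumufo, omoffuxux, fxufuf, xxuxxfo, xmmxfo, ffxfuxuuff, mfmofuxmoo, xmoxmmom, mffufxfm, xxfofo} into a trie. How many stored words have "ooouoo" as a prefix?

1

Traverse to the node for "ooouoo", then collect every word in that subtree.
Matches: "ooouoox"
Count: 1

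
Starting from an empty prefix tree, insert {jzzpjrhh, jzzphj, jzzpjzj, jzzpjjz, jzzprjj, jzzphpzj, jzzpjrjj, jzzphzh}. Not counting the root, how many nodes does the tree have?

Trie structure (* marks end of a word):
(root)
└─ j
   └─ z
      └─ z
         └─ p
            ├─ h
            │  ├─ j *
            │  ├─ p
            │  │  └─ z
            │  │     └─ j *
            │  └─ z
            │     └─ h *
            ├─ j
            │  ├─ j
            │  │  └─ z *
            │  ├─ r
            │  │  ├─ h
            │  │  │  └─ h *
            │  │  └─ j
            │  │     └─ j *
            │  └─ z
            │     └─ j *
            └─ r
               └─ j
                  └─ j *
Counting every labelled node above: 24.

24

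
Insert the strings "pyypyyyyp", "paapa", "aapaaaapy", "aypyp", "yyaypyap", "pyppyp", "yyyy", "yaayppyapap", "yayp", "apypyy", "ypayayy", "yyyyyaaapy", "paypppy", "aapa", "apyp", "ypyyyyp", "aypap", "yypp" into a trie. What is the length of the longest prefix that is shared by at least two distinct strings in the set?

Equivalently: take the maximum, over all pairs, of their longest common prefix length.
"aapa" and "aapaaaapy" agree on "aapa" (4 characters) before diverging; nothing deeper is shared.
Longest shared-prefix length: 4

4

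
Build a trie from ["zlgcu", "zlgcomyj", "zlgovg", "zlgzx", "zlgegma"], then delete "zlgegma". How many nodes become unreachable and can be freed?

A node on "zlgegma"'s path can go only if nothing else ends at it or branches off below it.
The suffix "egma" (4 nodes) is used only by "zlgegma"; the node for "zlg" still has the child "c", so pruning stops there.
Nodes removed: 4

4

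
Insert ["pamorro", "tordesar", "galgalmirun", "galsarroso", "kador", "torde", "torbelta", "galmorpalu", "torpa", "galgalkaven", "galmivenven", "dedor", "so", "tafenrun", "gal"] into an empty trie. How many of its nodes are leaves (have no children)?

13

Leaves are exactly the stored words that no other stored word extends.
Those words: "dedor", "galgalkaven", "galgalmirun", "galmivenven", "galmorpalu", "galsarroso", "kador", "pamorro", "so", "tafenrun", "torbelta", "tordesar", "torpa"
Leaf count: 13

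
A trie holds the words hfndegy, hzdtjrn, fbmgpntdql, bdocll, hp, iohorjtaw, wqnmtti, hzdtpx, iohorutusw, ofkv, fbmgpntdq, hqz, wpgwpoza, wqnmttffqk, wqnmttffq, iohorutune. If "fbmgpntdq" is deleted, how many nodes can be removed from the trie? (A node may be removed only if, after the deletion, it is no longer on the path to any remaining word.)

Walk "fbmgpntdq" from the leaf back toward the root, removing each node that no remaining word uses.
Every node on "fbmgpntdq" is still needed (e.g. by "fbmgpntdql"), so nothing is freed.
Nodes removed: 0

0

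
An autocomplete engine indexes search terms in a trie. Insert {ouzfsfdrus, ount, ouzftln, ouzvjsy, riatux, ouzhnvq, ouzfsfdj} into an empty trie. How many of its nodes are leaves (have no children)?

A leaf is a node with no children — equivalently, the end of a word that is not a proper prefix of any other stored word.
Those words: "ount", "ouzfsfdj", "ouzfsfdrus", "ouzftln", "ouzhnvq", "ouzvjsy", "riatux"
Leaf count: 7

7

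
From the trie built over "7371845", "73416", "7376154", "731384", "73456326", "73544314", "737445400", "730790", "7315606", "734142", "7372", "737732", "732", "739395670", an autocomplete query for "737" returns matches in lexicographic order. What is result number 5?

Filter for "737…" and sort: "7371845", "7372", "737445400", "7376154", "737732"
The 5th is 737732.

737732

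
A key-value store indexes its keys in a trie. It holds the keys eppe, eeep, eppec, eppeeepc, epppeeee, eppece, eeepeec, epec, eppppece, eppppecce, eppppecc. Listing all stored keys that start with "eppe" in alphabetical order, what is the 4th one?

Filter for "eppe…" and sort: "eppe", "eppec", "eppece", "eppeeepc"
The 4th is eppeeepc.

eppeeepc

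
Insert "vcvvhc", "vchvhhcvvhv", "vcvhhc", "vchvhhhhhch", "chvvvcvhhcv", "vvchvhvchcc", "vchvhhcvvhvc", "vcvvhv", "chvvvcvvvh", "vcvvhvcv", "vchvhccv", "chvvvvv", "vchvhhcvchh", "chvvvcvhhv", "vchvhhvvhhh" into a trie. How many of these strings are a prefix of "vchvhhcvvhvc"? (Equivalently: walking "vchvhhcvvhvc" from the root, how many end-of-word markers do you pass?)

Check each prefix of "vchvhhcvvhvc" against the stored set — each match is an end-marker on the path.
Prefixes of the query that are stored words: "vchvhhcvvhv", "vchvhhcvvhvc"
Count: 2

2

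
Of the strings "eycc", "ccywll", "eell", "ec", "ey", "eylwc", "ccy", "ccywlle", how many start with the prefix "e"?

5

Walk to "e"; the words in its subtree are exactly those with that prefix.
Matches: "ec", "eell", "ey", "eycc", "eylwc"
Count: 5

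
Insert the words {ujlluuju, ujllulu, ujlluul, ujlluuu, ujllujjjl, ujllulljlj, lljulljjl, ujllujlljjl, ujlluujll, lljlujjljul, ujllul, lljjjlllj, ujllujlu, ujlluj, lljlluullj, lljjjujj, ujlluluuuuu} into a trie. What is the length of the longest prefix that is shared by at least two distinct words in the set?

The deepest shared node is where two words last agree before diverging.
e.g. "ujllujlljjl" and "ujllujlu" share the prefix "ujllujl" of length 7; no pair shares a longer one.
Longest shared-prefix length: 7

7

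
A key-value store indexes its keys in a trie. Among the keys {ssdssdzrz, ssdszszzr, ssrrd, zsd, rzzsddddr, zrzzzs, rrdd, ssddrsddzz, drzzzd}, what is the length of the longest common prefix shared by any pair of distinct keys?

Look for the deepest trie node that still has at least two words in its subtree.
e.g. "ssdssdzrz" and "ssdszszzr" share the prefix "ssds" of length 4; no pair shares a longer one.
Longest shared-prefix length: 4

4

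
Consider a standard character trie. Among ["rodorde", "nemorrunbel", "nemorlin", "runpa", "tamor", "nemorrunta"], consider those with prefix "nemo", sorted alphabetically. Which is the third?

Filter for "nemo…" and sort: "nemorlin", "nemorrunbel", "nemorrunta"
Position 3: nemorrunta

nemorrunta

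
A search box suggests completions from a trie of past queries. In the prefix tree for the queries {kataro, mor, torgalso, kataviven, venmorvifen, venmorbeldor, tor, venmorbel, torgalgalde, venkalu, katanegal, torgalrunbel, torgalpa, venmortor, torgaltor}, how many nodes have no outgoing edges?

Leaves are exactly the stored words that no other stored word extends.
Those words: "katanegal", "kataro", "kataviven", "mor", "torgalgalde", "torgalpa", "torgalrunbel", "torgalso", "torgaltor", "venkalu", "venmorbeldor", "venmortor", "venmorvifen"
Leaf count: 13

13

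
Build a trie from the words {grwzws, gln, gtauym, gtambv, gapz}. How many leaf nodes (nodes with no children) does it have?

Leaves are exactly the stored words that no other stored word extends.
Those words: "gapz", "gln", "grwzws", "gtambv", "gtauym"
Leaf count: 5

5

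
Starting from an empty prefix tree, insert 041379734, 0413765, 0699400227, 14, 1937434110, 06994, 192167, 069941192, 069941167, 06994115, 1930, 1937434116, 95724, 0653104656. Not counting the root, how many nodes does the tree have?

57

Trace insertions, counting only characters that open a new branch:
  "041379734" → 9 new (0, 4, 1, 3, 7, 9, 7, 3, 4)
  "0413765" → prefix "04137" already present; 2 new (6, 5)
  "0699400227" → prefix "0" already present; 9 new (6, 9, 9, 4, 0, 0, 2, 2, 7)
  "14" → 2 new (1, 4)
  "1937434110" → prefix "1" already present; 9 new (9, 3, 7, 4, 3, 4, 1, 1, 0)
  "06994" → prefix "06994" already present; 0 new (none)
  "192167" → prefix "19" already present; 4 new (2, 1, 6, 7)
  "069941192" → prefix "06994" already present; 4 new (1, 1, 9, 2)
  "069941167" → prefix "0699411" already present; 2 new (6, 7)
  "06994115" → prefix "0699411" already present; 1 new (5)
  "1930" → prefix "193" already present; 1 new (0)
  "1937434116" → prefix "193743411" already present; 1 new (6)
  "95724" → 5 new (9, 5, 7, 2, 4)
  "0653104656" → prefix "06" already present; 8 new (5, 3, 1, 0, 4, 6, 5, 6)
Total nodes = 9 + 2 + 9 + 2 + 9 + 0 + 4 + 4 + 2 + 1 + 1 + 1 + 5 + 8 = 57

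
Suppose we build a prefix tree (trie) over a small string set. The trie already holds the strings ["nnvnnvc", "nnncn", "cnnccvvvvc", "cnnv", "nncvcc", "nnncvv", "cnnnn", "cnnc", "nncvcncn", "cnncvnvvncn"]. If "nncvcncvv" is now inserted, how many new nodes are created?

"nncvcnc" is already a path in the trie; the remaining "vv" must be added.
Each of the 2 remaining characters creates one node.

2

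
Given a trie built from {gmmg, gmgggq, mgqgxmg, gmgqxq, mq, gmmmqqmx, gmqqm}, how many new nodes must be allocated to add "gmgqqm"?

2

The longest prefix of "gmgqqm" already in the trie is "gmgq" (length 4).
So 6 − 4 = 2 new nodes.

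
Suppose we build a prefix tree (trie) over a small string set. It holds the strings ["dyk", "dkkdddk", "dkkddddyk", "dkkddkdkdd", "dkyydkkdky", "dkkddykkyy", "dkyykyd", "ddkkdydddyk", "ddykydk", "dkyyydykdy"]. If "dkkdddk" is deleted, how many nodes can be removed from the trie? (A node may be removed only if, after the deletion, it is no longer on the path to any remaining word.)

1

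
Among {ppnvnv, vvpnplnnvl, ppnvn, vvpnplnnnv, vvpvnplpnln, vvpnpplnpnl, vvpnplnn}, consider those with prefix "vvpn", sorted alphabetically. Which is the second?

vvpnplnnnv

Filter for "vvpn…" and sort: "vvpnplnn", "vvpnplnnnv", "vvpnplnnvl", "vvpnpplnpnl"
Position 2: vvpnplnnnv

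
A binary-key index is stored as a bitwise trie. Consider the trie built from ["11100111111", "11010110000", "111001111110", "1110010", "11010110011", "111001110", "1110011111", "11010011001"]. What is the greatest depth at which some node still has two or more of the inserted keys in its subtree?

11

The deepest shared node is where two words last agree before diverging.
"11100111111" and "111001111110" agree on "11100111111" (11 characters) before diverging; nothing deeper is shared.
Longest shared-prefix length: 11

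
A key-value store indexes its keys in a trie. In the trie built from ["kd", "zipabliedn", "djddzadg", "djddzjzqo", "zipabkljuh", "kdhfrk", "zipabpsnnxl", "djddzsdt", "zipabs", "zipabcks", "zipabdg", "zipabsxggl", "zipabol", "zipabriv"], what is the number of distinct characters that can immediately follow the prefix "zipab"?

8

Follow the path "zipab" to its node, then look at its outgoing edges.
Characters that immediately follow "zipab" among the stored strings: {c, d, k, l, o, p, r, s}.
That node has 8 child edges.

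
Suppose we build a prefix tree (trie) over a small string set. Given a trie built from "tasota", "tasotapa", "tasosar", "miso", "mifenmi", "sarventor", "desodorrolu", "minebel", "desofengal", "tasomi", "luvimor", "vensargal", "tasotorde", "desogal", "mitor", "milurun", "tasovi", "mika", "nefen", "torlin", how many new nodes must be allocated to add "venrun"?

"ven" is already a path in the trie; the remaining "run" must be added.
Each of the 3 remaining characters creates one node.

3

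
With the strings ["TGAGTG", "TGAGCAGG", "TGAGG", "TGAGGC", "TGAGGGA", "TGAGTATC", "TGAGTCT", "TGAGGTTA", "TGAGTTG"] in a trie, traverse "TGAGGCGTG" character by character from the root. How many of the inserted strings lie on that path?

Traverse "TGAGGCGTG" character by character; count nodes along the way that are marked as word ends.
Prefixes of the query that are stored words: "TGAGG", "TGAGGC"
Count: 2

2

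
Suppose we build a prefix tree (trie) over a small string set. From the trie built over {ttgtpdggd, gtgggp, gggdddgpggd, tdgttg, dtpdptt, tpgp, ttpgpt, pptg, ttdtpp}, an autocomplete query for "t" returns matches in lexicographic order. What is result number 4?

ttgtpdggd

Filter for "t…" and sort: "tdgttg", "tpgp", "ttdtpp", "ttgtpdggd", "ttpgpt"
Position 4: ttgtpdggd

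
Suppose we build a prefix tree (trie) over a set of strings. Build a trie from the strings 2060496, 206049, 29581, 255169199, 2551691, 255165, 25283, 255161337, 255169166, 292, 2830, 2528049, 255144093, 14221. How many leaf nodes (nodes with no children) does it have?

12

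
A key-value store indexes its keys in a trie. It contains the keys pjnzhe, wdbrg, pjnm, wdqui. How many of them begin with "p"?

2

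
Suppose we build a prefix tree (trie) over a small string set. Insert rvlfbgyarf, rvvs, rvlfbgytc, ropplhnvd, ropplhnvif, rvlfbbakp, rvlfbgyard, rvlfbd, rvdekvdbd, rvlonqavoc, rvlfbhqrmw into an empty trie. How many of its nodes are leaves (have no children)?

11

Leaves are exactly the stored words that no other stored word extends.
Those words: "ropplhnvd", "ropplhnvif", "rvdekvdbd", "rvlfbbakp", "rvlfbd", "rvlfbgyard", "rvlfbgyarf", "rvlfbgytc", "rvlfbhqrmw", "rvlonqavoc", "rvvs"
Leaf count: 11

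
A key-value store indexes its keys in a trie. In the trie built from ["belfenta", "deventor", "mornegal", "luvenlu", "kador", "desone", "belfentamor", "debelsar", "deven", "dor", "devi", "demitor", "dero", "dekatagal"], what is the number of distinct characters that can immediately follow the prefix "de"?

Follow the path "de" to its node, then look at its outgoing edges.
Characters that immediately follow "de" among the stored strings: {b, k, m, r, s, v}.
That node has 6 child edges.

6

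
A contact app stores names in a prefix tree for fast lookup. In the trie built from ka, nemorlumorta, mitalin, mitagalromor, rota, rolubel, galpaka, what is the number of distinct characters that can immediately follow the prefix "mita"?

2

The children of the "mita" node are the distinct next characters among strings starting with "mita".
Distinct next characters after "mita": g, l.
That node has 2 child edges.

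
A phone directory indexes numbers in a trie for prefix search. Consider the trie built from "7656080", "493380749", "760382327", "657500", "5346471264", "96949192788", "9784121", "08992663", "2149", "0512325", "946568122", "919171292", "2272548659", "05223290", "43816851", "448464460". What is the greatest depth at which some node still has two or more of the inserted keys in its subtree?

2

The deepest shared node is where two words last agree before diverging.
e.g. "0512325" and "05223290" share the prefix "05" of length 2; no pair shares a longer one.
Longest shared-prefix length: 2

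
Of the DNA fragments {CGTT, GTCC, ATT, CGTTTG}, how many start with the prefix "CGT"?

2

Walk to "CGT"; the words in its subtree are exactly those with that prefix.
Words under "CGT": CGTT, CGTTTG
Count: 2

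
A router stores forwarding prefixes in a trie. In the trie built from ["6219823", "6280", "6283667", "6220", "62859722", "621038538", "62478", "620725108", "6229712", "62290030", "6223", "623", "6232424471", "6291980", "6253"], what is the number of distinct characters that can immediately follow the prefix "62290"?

Walk "62290" from the root, arriving at one node.
Characters that immediately follow "62290" among the stored strings: {0}.
That node has 1 child edge.

1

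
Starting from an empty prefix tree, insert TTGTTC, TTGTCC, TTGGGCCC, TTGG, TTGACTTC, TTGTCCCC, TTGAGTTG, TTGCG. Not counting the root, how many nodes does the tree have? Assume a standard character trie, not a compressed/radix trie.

Insert word by word; a character creates a node only if that edge doesn't already exist:
  "TTGTTC" → 6 new (T, T, G, T, T, C)
  "TTGTCC" → prefix "TTGT" already present; 2 new (C, C)
  "TTGGGCCC" → prefix "TTG" already present; 5 new (G, G, C, C, C)
  "TTGG" → prefix "TTGG" already present; 0 new (none)
  "TTGACTTC" → prefix "TTG" already present; 5 new (A, C, T, T, C)
  "TTGTCCCC" → prefix "TTGTCC" already present; 2 new (C, C)
  "TTGAGTTG" → prefix "TTGA" already present; 4 new (G, T, T, G)
  "TTGCG" → prefix "TTG" already present; 2 new (C, G)
Total nodes = 6 + 2 + 5 + 0 + 5 + 2 + 4 + 2 = 26

26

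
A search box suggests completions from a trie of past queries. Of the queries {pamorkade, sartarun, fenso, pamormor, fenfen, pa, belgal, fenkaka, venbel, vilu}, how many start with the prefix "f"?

3

Filter for entries beginning with "f":
Words under "f": fenfen, fenkaka, fenso
Count: 3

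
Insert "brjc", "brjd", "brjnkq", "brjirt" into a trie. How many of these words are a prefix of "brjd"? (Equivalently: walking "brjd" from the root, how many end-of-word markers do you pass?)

Walk "brjd" from the root; an end-of-word marker is hit whenever a stored word is a prefix of "brjd".
Prefixes of the query that are stored words: "brjd"
Count: 1

1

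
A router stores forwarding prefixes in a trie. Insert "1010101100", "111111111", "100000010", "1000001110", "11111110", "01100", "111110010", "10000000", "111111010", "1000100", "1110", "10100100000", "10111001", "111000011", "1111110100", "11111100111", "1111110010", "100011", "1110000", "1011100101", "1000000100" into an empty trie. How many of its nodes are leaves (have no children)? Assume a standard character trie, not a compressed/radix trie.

16

A leaf is a node with no children — equivalently, the end of a word that is not a proper prefix of any other stored word.
Those words: "01100", "10000000", "1000000100", "1000001110", "1000100", "100011", "10100100000", "1010101100", "1011100101", "111000011", "111110010", "1111110010", "11111100111", "1111110100", "11111110", "111111111"
Leaf count: 16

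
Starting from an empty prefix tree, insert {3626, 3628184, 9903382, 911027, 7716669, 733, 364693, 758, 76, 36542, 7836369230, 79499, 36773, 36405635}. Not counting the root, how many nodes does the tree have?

Count nodes per top-level branch (shared prefixes stored once):
  '3'-branch (3626, 3628184, 36405635, 364693, 36542, 36773): 23 nodes
  '7'-branch (733, 758, 76, 7716669, 7836369230, 79499): 25 nodes
  '9'-branch (911027, 9903382): 12 nodes
Sum: 60

60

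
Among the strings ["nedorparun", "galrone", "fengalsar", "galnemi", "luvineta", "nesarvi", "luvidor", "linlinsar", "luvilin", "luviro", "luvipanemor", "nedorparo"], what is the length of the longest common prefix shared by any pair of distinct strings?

8

Look for the deepest trie node that still has at least two words in its subtree.
e.g. "nedorparo" and "nedorparun" share the prefix "nedorpar" of length 8; no pair shares a longer one.
Longest shared-prefix length: 8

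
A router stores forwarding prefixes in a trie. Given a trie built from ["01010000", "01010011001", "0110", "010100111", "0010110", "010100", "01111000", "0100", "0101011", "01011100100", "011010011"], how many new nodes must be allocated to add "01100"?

The longest prefix of "01100" already in the trie is "0110" (length 4).
So 5 − 4 = 1 new nodes.

1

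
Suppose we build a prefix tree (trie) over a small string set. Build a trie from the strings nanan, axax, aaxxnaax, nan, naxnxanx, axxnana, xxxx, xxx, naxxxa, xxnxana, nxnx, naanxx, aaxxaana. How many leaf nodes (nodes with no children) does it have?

11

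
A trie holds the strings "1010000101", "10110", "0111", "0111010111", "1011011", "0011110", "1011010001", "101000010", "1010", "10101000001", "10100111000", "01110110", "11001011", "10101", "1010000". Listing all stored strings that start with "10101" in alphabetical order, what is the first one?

DFS of the "10101" subtree visits, in order: "10101", "10101000001"
Position 1: 10101

10101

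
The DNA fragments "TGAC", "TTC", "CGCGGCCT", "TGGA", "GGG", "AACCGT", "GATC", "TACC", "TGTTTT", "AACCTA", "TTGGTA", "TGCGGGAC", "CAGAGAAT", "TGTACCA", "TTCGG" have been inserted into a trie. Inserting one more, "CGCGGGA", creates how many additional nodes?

2

Walking "CGCGGGA" from the root, the first 5 characters ("CGCGG") follow existing edges; "G" is the first miss.
New nodes needed: |"CGCGGGA"| − 5 = 7 − 5 = 2.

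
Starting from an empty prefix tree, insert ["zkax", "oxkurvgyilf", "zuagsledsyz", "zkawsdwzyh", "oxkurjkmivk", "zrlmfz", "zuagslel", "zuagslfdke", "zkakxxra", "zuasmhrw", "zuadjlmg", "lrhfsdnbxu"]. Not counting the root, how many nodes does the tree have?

For each word, the new-node count is its length minus the longest prefix already in the trie:
  "zkax" → 4 new (z, k, a, x)
  "oxkurvgyilf" → 11 new (o, x, k, u, r, v, g, y, i, l, f)
  "zuagsledsyz" → prefix "z" already present; 10 new (u, a, g, s, l, e, d, s, y, z)
  "zkawsdwzyh" → prefix "zka" already present; 7 new (w, s, d, w, z, y, h)
  "oxkurjkmivk" → prefix "oxkur" already present; 6 new (j, k, m, i, v, k)
  "zrlmfz" → prefix "z" already present; 5 new (r, l, m, f, z)
  "zuagslel" → prefix "zuagsle" already present; 1 new (l)
  "zuagslfdke" → prefix "zuagsl" already present; 4 new (f, d, k, e)
  "zkakxxra" → prefix "zka" already present; 5 new (k, x, x, r, a)
  "zuasmhrw" → prefix "zua" already present; 5 new (s, m, h, r, w)
  "zuadjlmg" → prefix "zua" already present; 5 new (d, j, l, m, g)
  "lrhfsdnbxu" → 10 new (l, r, h, f, s, d, n, b, x, u)
Total nodes = 4 + 11 + 10 + 7 + 6 + 5 + 1 + 4 + 5 + 5 + 5 + 10 = 73

73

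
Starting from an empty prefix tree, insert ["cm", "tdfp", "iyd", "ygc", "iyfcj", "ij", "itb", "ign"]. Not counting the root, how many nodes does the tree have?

20

Trie structure (* marks end of a word):
(root)
├─ c
│  └─ m *
├─ i
│  ├─ g
│  │  └─ n *
│  ├─ j *
│  ├─ t
│  │  └─ b *
│  └─ y
│     ├─ d *
│     └─ f
│        └─ c
│           └─ j *
├─ t
│  └─ d
│     └─ f
│        └─ p *
└─ y
   └─ g
      └─ c *
Counting every labelled node above: 20.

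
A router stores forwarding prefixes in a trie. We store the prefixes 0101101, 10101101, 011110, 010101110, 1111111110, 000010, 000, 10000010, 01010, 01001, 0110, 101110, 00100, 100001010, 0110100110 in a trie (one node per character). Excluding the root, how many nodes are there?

63

Trace insertions, counting only characters that open a new branch:
  "0101101" → 7 new (0, 1, 0, 1, 1, 0, 1)
  "10101101" → 8 new (1, 0, 1, 0, 1, 1, 0, 1)
  "011110" → prefix "01" already present; 4 new (1, 1, 1, 0)
  "010101110" → prefix "0101" already present; 5 new (0, 1, 1, 1, 0)
  "1111111110" → prefix "1" already present; 9 new (1, 1, 1, 1, 1, 1, 1, 1, 0)
  "000010" → prefix "0" already present; 5 new (0, 0, 0, 1, 0)
  "000" → prefix "000" already present; 0 new (none)
  "10000010" → prefix "10" already present; 6 new (0, 0, 0, 0, 1, 0)
  "01010" → prefix "01010" already present; 0 new (none)
  "01001" → prefix "010" already present; 2 new (0, 1)
  "0110" → prefix "011" already present; 1 new (0)
  "101110" → prefix "101" already present; 3 new (1, 1, 0)
  "00100" → prefix "00" already present; 3 new (1, 0, 0)
  "100001010" → prefix "10000" already present; 4 new (1, 0, 1, 0)
  "0110100110" → prefix "0110" already present; 6 new (1, 0, 0, 1, 1, 0)
Total nodes = 7 + 8 + 4 + 5 + 9 + 5 + 0 + 6 + 0 + 2 + 1 + 3 + 3 + 4 + 6 = 63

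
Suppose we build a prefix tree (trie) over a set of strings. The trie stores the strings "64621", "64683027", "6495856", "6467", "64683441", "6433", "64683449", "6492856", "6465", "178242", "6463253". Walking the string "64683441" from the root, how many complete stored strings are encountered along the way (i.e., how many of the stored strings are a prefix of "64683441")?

Walk "64683441" from the root; an end-of-word marker is hit whenever a stored word is a prefix of "64683441".
Prefixes of the query that are stored words: "64683441"
Count: 1

1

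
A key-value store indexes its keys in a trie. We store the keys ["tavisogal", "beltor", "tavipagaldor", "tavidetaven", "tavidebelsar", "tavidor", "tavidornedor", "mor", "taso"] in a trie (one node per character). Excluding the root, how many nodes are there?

For each word, the new-node count is its length minus the longest prefix already in the trie:
  "tavisogal" → 9 new (t, a, v, i, s, o, g, a, l)
  "beltor" → 6 new (b, e, l, t, o, r)
  "tavipagaldor" → prefix "tavi" already present; 8 new (p, a, g, a, l, d, o, r)
  "tavidetaven" → prefix "tavi" already present; 7 new (d, e, t, a, v, e, n)
  "tavidebelsar" → prefix "tavide" already present; 6 new (b, e, l, s, a, r)
  "tavidor" → prefix "tavid" already present; 2 new (o, r)
  "tavidornedor" → prefix "tavidor" already present; 5 new (n, e, d, o, r)
  "mor" → 3 new (m, o, r)
  "taso" → prefix "ta" already present; 2 new (s, o)
Total nodes = 9 + 6 + 8 + 7 + 6 + 2 + 5 + 3 + 2 = 48

48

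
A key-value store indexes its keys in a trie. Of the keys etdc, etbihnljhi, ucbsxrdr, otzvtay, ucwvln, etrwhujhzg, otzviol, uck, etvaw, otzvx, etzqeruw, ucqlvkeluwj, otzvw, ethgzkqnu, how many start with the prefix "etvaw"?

1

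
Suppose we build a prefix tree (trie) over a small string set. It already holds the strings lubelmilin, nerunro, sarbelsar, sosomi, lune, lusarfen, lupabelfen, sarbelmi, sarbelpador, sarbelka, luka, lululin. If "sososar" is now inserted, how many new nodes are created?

3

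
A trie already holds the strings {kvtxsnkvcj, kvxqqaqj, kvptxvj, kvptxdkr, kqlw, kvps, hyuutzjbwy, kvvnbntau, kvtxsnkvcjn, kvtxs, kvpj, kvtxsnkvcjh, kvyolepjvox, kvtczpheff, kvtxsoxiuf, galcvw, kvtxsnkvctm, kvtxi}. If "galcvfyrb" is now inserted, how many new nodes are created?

4

Walking "galcvfyrb" from the root, the first 5 characters ("galcv") follow existing edges; "f" is the first miss.
Each of the 4 remaining characters creates one node.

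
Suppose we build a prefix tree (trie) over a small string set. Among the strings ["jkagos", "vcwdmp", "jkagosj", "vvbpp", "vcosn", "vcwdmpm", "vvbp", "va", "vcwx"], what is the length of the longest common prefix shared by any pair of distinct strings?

6

Equivalently: take the maximum, over all pairs, of their longest common prefix length.
"jkagos" and "jkagosj" agree on "jkagos" (6 characters) before diverging; nothing deeper is shared.
Longest shared-prefix length: 6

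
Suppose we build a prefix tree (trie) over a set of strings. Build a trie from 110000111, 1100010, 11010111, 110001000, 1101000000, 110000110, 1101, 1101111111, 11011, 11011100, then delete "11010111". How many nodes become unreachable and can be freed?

3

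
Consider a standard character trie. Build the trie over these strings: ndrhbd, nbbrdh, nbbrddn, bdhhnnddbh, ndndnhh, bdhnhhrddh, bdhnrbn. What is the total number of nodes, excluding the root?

Count nodes per top-level branch (shared prefixes stored once):
  'b'-branch (bdhhnnddbh, bdhnhhrddh, bdhnrbn): 20 nodes
  'n'-branch (nbbrddn, nbbrdh, ndndnhh, ndrhbd): 18 nodes
Sum: 38

38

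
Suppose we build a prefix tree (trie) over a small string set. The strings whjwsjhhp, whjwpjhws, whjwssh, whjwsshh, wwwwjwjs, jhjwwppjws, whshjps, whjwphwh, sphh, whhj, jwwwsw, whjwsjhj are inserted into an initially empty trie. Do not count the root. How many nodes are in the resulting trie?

For each word, the new-node count is its length minus the longest prefix already in the trie:
  "whjwsjhhp" → 9 new (w, h, j, w, s, j, h, h, p)
  "whjwpjhws" → prefix "whjw" already present; 5 new (p, j, h, w, s)
  "whjwssh" → prefix "whjws" already present; 2 new (s, h)
  "whjwsshh" → prefix "whjwssh" already present; 1 new (h)
  "wwwwjwjs" → prefix "w" already present; 7 new (w, w, w, j, w, j, s)
  "jhjwwppjws" → 10 new (j, h, j, w, w, p, p, j, w, s)
  "whshjps" → prefix "wh" already present; 5 new (s, h, j, p, s)
  "whjwphwh" → prefix "whjwp" already present; 3 new (h, w, h)
  "sphh" → 4 new (s, p, h, h)
  "whhj" → prefix "wh" already present; 2 new (h, j)
  "jwwwsw" → prefix "j" already present; 5 new (w, w, w, s, w)
  "whjwsjhj" → prefix "whjwsjh" already present; 1 new (j)
Total nodes = 9 + 5 + 2 + 1 + 7 + 10 + 5 + 3 + 4 + 2 + 5 + 1 = 54

54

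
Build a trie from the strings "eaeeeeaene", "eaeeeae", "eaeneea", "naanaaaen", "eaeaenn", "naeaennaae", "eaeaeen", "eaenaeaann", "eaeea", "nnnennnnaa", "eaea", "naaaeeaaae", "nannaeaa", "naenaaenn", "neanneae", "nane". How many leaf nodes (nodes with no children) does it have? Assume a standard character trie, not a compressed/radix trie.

15

A leaf is a node with no children — equivalently, the end of a word that is not a proper prefix of any other stored word.
Those words: "eaeaeen", "eaeaenn", "eaeea", "eaeeeae", "eaeeeeaene", "eaenaeaann", "eaeneea", "naaaeeaaae", "naanaaaen", "naeaennaae", "naenaaenn", "nane", "nannaeaa", "neanneae", "nnnennnnaa"
Leaf count: 15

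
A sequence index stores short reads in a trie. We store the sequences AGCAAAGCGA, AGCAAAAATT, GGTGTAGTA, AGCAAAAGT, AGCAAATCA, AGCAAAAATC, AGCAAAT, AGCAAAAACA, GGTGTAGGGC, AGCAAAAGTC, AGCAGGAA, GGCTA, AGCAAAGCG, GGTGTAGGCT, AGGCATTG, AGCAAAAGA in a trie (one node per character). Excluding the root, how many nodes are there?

51

Insert word by word; a character creates a node only if that edge doesn't already exist:
  "AGCAAAGCGA" → 10 new (A, G, C, A, A, A, G, C, G, A)
  "AGCAAAAATT" → prefix "AGCAAA" already present; 4 new (A, A, T, T)
  "GGTGTAGTA" → 9 new (G, G, T, G, T, A, G, T, A)
  "AGCAAAAGT" → prefix "AGCAAAA" already present; 2 new (G, T)
  "AGCAAATCA" → prefix "AGCAAA" already present; 3 new (T, C, A)
  "AGCAAAAATC" → prefix "AGCAAAAAT" already present; 1 new (C)
  "AGCAAAT" → prefix "AGCAAAT" already present; 0 new (none)
  "AGCAAAAACA" → prefix "AGCAAAAA" already present; 2 new (C, A)
  "GGTGTAGGGC" → prefix "GGTGTAG" already present; 3 new (G, G, C)
  "AGCAAAAGTC" → prefix "AGCAAAAGT" already present; 1 new (C)
  "AGCAGGAA" → prefix "AGCA" already present; 4 new (G, G, A, A)
  "GGCTA" → prefix "GG" already present; 3 new (C, T, A)
  "AGCAAAGCG" → prefix "AGCAAAGCG" already present; 0 new (none)
  "GGTGTAGGCT" → prefix "GGTGTAGG" already present; 2 new (C, T)
  "AGGCATTG" → prefix "AG" already present; 6 new (G, C, A, T, T, G)
  "AGCAAAAGA" → prefix "AGCAAAAG" already present; 1 new (A)
Total nodes = 10 + 4 + 9 + 2 + 3 + 1 + 0 + 2 + 3 + 1 + 4 + 3 + 0 + 2 + 6 + 1 = 51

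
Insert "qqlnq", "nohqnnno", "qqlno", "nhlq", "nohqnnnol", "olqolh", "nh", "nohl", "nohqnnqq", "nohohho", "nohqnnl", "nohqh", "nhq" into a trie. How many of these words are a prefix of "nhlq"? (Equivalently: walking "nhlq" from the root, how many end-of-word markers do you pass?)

2

Check each prefix of "nhlq" against the stored set — each match is an end-marker on the path.
Prefixes of the query that are stored words: "nh", "nhlq"
Count: 2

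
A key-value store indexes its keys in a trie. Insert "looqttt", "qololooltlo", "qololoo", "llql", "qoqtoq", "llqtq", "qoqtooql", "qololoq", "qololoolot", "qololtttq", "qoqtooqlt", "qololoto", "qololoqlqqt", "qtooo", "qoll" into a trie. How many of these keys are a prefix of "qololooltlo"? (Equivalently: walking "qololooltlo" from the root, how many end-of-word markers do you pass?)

2

Traverse "qololooltlo" character by character; count nodes along the way that are marked as word ends.
Prefixes of the query that are stored words: "qololoo", "qololooltlo"
Count: 2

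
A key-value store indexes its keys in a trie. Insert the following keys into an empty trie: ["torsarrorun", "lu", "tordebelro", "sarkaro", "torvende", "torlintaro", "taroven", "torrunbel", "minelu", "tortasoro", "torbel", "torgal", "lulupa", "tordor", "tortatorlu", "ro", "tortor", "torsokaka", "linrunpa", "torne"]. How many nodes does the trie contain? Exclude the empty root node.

Count nodes per top-level branch (shared prefixes stored once):
  'l'-branch (linrunpa, lu, lulupa): 13 nodes
  'm'-branch (minelu): 6 nodes
  'r'-branch (ro): 2 nodes
  's'-branch (sarkaro): 7 nodes
  't'-branch (taroven, torbel, tordebelro, tordor, torgal, torlintaro, torne, torrunbel, torsarrorun, torsokaka, tortasoro, tortatorlu, tortor, torvende): 70 nodes
Sum: 98

98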